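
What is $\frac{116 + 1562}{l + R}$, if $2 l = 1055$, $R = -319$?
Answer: $\frac{3356}{417} \approx 8.048$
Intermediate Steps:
$l = \frac{1055}{2}$ ($l = \frac{1}{2} \cdot 1055 = \frac{1055}{2} \approx 527.5$)
$\frac{116 + 1562}{l + R} = \frac{116 + 1562}{\frac{1055}{2} - 319} = \frac{1}{\frac{417}{2}} \cdot 1678 = \frac{2}{417} \cdot 1678 = \frac{3356}{417}$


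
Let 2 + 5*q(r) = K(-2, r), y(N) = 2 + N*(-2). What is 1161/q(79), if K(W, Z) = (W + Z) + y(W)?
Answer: 215/3 ≈ 71.667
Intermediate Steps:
y(N) = 2 - 2*N
K(W, Z) = 2 + Z - W (K(W, Z) = (W + Z) + (2 - 2*W) = 2 + Z - W)
q(r) = ⅖ + r/5 (q(r) = -⅖ + (2 + r - 1*(-2))/5 = -⅖ + (2 + r + 2)/5 = -⅖ + (4 + r)/5 = -⅖ + (⅘ + r/5) = ⅖ + r/5)
1161/q(79) = 1161/(⅖ + (⅕)*79) = 1161/(⅖ + 79/5) = 1161/(81/5) = 1161*(5/81) = 215/3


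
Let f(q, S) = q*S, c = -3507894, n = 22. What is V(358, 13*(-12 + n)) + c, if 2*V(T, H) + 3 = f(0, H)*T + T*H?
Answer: -6969251/2 ≈ -3.4846e+6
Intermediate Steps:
f(q, S) = S*q
V(T, H) = -3/2 + H*T/2 (V(T, H) = -3/2 + ((H*0)*T + T*H)/2 = -3/2 + (0*T + H*T)/2 = -3/2 + (0 + H*T)/2 = -3/2 + (H*T)/2 = -3/2 + H*T/2)
V(358, 13*(-12 + n)) + c = (-3/2 + (½)*(13*(-12 + 22))*358) - 3507894 = (-3/2 + (½)*(13*10)*358) - 3507894 = (-3/2 + (½)*130*358) - 3507894 = (-3/2 + 23270) - 3507894 = 46537/2 - 3507894 = -6969251/2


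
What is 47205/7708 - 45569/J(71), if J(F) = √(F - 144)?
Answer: 47205/7708 + 45569*I*√73/73 ≈ 6.1242 + 5333.4*I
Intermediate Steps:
J(F) = √(-144 + F)
47205/7708 - 45569/J(71) = 47205/7708 - 45569/√(-144 + 71) = 47205*(1/7708) - 45569*(-I*√73/73) = 47205/7708 - 45569*(-I*√73/73) = 47205/7708 - (-45569)*I*√73/73 = 47205/7708 + 45569*I*√73/73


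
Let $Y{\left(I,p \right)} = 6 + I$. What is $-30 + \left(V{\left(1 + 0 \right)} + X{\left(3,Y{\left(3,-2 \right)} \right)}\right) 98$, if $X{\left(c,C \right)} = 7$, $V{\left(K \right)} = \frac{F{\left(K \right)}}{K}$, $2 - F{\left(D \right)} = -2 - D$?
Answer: $1146$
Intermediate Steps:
$F{\left(D \right)} = 4 + D$ ($F{\left(D \right)} = 2 - \left(-2 - D\right) = 2 + \left(2 + D\right) = 4 + D$)
$V{\left(K \right)} = \frac{4 + K}{K}$
$-30 + \left(V{\left(1 + 0 \right)} + X{\left(3,Y{\left(3,-2 \right)} \right)}\right) 98 = -30 + \left(\frac{4 + \left(1 + 0\right)}{1 + 0} + 7\right) 98 = -30 + \left(\frac{4 + 1}{1} + 7\right) 98 = -30 + \left(1 \cdot 5 + 7\right) 98 = -30 + \left(5 + 7\right) 98 = -30 + 12 \cdot 98 = -30 + 1176 = 1146$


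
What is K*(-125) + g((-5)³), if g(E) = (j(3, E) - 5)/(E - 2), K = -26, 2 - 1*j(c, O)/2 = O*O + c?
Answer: 444007/127 ≈ 3496.1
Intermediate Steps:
j(c, O) = 4 - 2*c - 2*O² (j(c, O) = 4 - 2*(O*O + c) = 4 - 2*(O² + c) = 4 - 2*(c + O²) = 4 + (-2*c - 2*O²) = 4 - 2*c - 2*O²)
g(E) = (-7 - 2*E²)/(-2 + E) (g(E) = ((4 - 2*3 - 2*E²) - 5)/(E - 2) = ((4 - 6 - 2*E²) - 5)/(-2 + E) = ((-2 - 2*E²) - 5)/(-2 + E) = (-7 - 2*E²)/(-2 + E))
K*(-125) + g((-5)³) = -26*(-125) + (-7 - 2*((-5)³)²)/(-2 + (-5)³) = 3250 + (-7 - 2*(-125)²)/(-2 - 125) = 3250 + (-7 - 2*15625)/(-127) = 3250 - (-7 - 31250)/127 = 3250 - 1/127*(-31257) = 3250 + 31257/127 = 444007/127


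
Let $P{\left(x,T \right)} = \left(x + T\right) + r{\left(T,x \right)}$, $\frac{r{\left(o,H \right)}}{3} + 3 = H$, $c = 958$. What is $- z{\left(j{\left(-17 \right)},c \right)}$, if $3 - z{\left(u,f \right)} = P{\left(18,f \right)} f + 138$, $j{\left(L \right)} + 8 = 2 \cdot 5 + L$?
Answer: $978253$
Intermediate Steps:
$r{\left(o,H \right)} = -9 + 3 H$
$j{\left(L \right)} = 2 + L$ ($j{\left(L \right)} = -8 + \left(2 \cdot 5 + L\right) = -8 + \left(10 + L\right) = 2 + L$)
$P{\left(x,T \right)} = -9 + T + 4 x$ ($P{\left(x,T \right)} = \left(x + T\right) + \left(-9 + 3 x\right) = \left(T + x\right) + \left(-9 + 3 x\right) = -9 + T + 4 x$)
$z{\left(u,f \right)} = -135 - f \left(63 + f\right)$ ($z{\left(u,f \right)} = 3 - \left(\left(-9 + f + 4 \cdot 18\right) f + 138\right) = 3 - \left(\left(-9 + f + 72\right) f + 138\right) = 3 - \left(\left(63 + f\right) f + 138\right) = 3 - \left(f \left(63 + f\right) + 138\right) = 3 - \left(138 + f \left(63 + f\right)\right) = -135 - f \left(63 + f\right)$)
$- z{\left(j{\left(-17 \right)},c \right)} = - (-135 - 958 \left(63 + 958\right)) = - (-135 - 958 \cdot 1021) = - (-135 - 978118) = \left(-1\right) \left(-978253\right) = 978253$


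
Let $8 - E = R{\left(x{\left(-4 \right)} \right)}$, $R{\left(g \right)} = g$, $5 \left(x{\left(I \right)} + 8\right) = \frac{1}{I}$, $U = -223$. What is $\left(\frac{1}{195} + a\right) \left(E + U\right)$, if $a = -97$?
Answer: $\frac{39142523}{1950} \approx 20073.0$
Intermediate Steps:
$x{\left(I \right)} = -8 + \frac{1}{5 I}$
$E = \frac{321}{20}$ ($E = 8 - \left(-8 + \frac{1}{5 \left(-4\right)}\right) = 8 - \left(-8 + \frac{1}{5} \left(- \frac{1}{4}\right)\right) = 8 - \left(-8 - \frac{1}{20}\right) = 8 - - \frac{161}{20} = 8 + \frac{161}{20} = \frac{321}{20} \approx 16.05$)
$\left(\frac{1}{195} + a\right) \left(E + U\right) = \left(\frac{1}{195} - 97\right) \left(\frac{321}{20} - 223\right) = \left(\frac{1}{195} - 97\right) \left(- \frac{4139}{20}\right) = \left(- \frac{18914}{195}\right) \left(- \frac{4139}{20}\right) = \frac{39142523}{1950}$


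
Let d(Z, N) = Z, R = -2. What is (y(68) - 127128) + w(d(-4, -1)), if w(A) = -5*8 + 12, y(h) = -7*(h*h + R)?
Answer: -159510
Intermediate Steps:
y(h) = 14 - 7*h² (y(h) = -7*(h*h - 2) = -7*(h² - 2) = -7*(-2 + h²) = 14 - 7*h²)
w(A) = -28 (w(A) = -40 + 12 = -28)
(y(68) - 127128) + w(d(-4, -1)) = ((14 - 7*68²) - 127128) - 28 = ((14 - 7*4624) - 127128) - 28 = ((14 - 32368) - 127128) - 28 = (-32354 - 127128) - 28 = -159482 - 28 = -159510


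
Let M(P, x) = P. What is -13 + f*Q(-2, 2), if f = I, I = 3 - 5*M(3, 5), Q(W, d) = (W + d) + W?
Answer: 11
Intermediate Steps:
Q(W, d) = d + 2*W
I = -12 (I = 3 - 5*3 = 3 - 15 = -12)
f = -12
-13 + f*Q(-2, 2) = -13 - 12*(2 + 2*(-2)) = -13 - 12*(2 - 4) = -13 - 12*(-2) = -13 + 24 = 11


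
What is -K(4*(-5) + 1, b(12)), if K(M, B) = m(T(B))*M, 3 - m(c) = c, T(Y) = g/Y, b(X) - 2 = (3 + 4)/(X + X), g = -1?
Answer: 3591/55 ≈ 65.291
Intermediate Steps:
b(X) = 2 + 7/(2*X) (b(X) = 2 + (3 + 4)/(X + X) = 2 + 7/((2*X)) = 2 + 7*(1/(2*X)) = 2 + 7/(2*X))
T(Y) = -1/Y
m(c) = 3 - c
K(M, B) = M*(3 + 1/B) (K(M, B) = (3 - (-1)/B)*M = (3 + 1/B)*M = M*(3 + 1/B))
-K(4*(-5) + 1, b(12)) = -(3*(4*(-5) + 1) + (4*(-5) + 1)/(2 + (7/2)/12)) = -(3*(-20 + 1) + (-20 + 1)/(2 + (7/2)*(1/12))) = -(3*(-19) - 19/(2 + 7/24)) = -(-57 - 19/55/24) = -(-57 - 19*24/55) = -(-57 - 456/55) = -1*(-3591/55) = 3591/55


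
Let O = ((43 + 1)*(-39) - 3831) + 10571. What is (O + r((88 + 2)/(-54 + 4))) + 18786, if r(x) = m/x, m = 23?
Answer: 214175/9 ≈ 23797.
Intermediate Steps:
r(x) = 23/x
O = 5024 (O = (44*(-39) - 3831) + 10571 = (-1716 - 3831) + 10571 = -5547 + 10571 = 5024)
(O + r((88 + 2)/(-54 + 4))) + 18786 = (5024 + 23/(((88 + 2)/(-54 + 4)))) + 18786 = (5024 + 23/((90/(-50)))) + 18786 = (5024 + 23/((90*(-1/50)))) + 18786 = (5024 + 23/(-9/5)) + 18786 = (5024 + 23*(-5/9)) + 18786 = (5024 - 115/9) + 18786 = 45101/9 + 18786 = 214175/9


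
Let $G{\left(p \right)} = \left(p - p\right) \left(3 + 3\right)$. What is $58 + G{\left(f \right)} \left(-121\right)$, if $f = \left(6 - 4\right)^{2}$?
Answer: $58$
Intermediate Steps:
$f = 4$ ($f = 2^{2} = 4$)
$G{\left(p \right)} = 0$ ($G{\left(p \right)} = 0 \cdot 6 = 0$)
$58 + G{\left(f \right)} \left(-121\right) = 58 + 0 \left(-121\right) = 58 + 0 = 58$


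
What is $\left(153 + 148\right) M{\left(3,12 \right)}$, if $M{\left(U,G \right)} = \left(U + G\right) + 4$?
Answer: $5719$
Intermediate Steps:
$M{\left(U,G \right)} = 4 + G + U$ ($M{\left(U,G \right)} = \left(G + U\right) + 4 = 4 + G + U$)
$\left(153 + 148\right) M{\left(3,12 \right)} = \left(153 + 148\right) \left(4 + 12 + 3\right) = 301 \cdot 19 = 5719$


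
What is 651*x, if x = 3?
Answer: 1953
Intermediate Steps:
651*x = 651*3 = 1953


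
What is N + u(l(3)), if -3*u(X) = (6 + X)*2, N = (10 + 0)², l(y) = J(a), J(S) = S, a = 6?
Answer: 92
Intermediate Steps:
l(y) = 6
N = 100 (N = 10² = 100)
u(X) = -4 - 2*X/3 (u(X) = -(6 + X)*2/3 = -(12 + 2*X)/3 = -4 - 2*X/3)
N + u(l(3)) = 100 + (-4 - ⅔*6) = 100 + (-4 - 4) = 100 - 8 = 92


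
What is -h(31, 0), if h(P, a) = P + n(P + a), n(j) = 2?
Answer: -33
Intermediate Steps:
h(P, a) = 2 + P (h(P, a) = P + 2 = 2 + P)
-h(31, 0) = -(2 + 31) = -1*33 = -33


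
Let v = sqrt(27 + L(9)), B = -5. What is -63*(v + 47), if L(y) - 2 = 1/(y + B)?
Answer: -2961 - 189*sqrt(13)/2 ≈ -3301.7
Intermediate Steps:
L(y) = 2 + 1/(-5 + y) (L(y) = 2 + 1/(y - 5) = 2 + 1/(-5 + y))
v = 3*sqrt(13)/2 (v = sqrt(27 + (-9 + 2*9)/(-5 + 9)) = sqrt(27 + (-9 + 18)/4) = sqrt(27 + (1/4)*9) = sqrt(27 + 9/4) = sqrt(117/4) = 3*sqrt(13)/2 ≈ 5.4083)
-63*(v + 47) = -63*(3*sqrt(13)/2 + 47) = -63*(47 + 3*sqrt(13)/2) = -2961 - 189*sqrt(13)/2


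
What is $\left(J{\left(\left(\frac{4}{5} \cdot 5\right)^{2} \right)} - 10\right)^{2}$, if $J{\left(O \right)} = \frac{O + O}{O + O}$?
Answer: $81$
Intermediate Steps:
$J{\left(O \right)} = 1$ ($J{\left(O \right)} = \frac{2 O}{2 O} = 2 O \frac{1}{2 O} = 1$)
$\left(J{\left(\left(\frac{4}{5} \cdot 5\right)^{2} \right)} - 10\right)^{2} = \left(1 - 10\right)^{2} = \left(-9\right)^{2} = 81$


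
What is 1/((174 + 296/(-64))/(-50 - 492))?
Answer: -16/5 ≈ -3.2000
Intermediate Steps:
1/((174 + 296/(-64))/(-50 - 492)) = 1/((174 + 296*(-1/64))/(-542)) = 1/((174 - 37/8)*(-1/542)) = 1/((1355/8)*(-1/542)) = 1/(-5/16) = -16/5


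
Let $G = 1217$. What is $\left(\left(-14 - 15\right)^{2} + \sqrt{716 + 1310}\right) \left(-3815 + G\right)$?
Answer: $-2184918 - 2598 \sqrt{2026} \approx -2.3019 \cdot 10^{6}$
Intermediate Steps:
$\left(\left(-14 - 15\right)^{2} + \sqrt{716 + 1310}\right) \left(-3815 + G\right) = \left(\left(-14 - 15\right)^{2} + \sqrt{716 + 1310}\right) \left(-3815 + 1217\right) = \left(\left(-29\right)^{2} + \sqrt{2026}\right) \left(-2598\right) = \left(841 + \sqrt{2026}\right) \left(-2598\right) = -2184918 - 2598 \sqrt{2026}$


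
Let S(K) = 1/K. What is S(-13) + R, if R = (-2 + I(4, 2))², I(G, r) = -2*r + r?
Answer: 207/13 ≈ 15.923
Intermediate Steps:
I(G, r) = -r
R = 16 (R = (-2 - 1*2)² = (-2 - 2)² = (-4)² = 16)
S(-13) + R = 1/(-13) + 16 = -1/13 + 16 = 207/13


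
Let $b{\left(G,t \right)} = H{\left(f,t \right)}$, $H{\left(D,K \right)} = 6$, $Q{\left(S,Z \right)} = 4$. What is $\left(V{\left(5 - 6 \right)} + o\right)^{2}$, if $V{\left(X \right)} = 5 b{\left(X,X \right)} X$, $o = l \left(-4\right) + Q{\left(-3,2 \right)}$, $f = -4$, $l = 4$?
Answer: $1764$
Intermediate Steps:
$b{\left(G,t \right)} = 6$
$o = -12$ ($o = 4 \left(-4\right) + 4 = -16 + 4 = -12$)
$V{\left(X \right)} = 30 X$ ($V{\left(X \right)} = 5 \cdot 6 X = 30 X$)
$\left(V{\left(5 - 6 \right)} + o\right)^{2} = \left(30 \left(5 - 6\right) - 12\right)^{2} = \left(30 \left(-1\right) - 12\right)^{2} = \left(-30 - 12\right)^{2} = \left(-42\right)^{2} = 1764$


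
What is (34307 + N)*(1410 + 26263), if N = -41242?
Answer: -191912255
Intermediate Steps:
(34307 + N)*(1410 + 26263) = (34307 - 41242)*(1410 + 26263) = -6935*27673 = -191912255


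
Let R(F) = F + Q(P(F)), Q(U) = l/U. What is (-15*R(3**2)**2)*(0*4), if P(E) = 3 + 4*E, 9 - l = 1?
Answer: 0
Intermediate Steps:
l = 8 (l = 9 - 1*1 = 9 - 1 = 8)
Q(U) = 8/U
R(F) = F + 8/(3 + 4*F)
(-15*R(3**2)**2)*(0*4) = (-15*(3**2 + 8/(3 + 4*3**2))**2)*(0*4) = -15*(9 + 8/(3 + 4*9))**2*0 = -15*(9 + 8/(3 + 36))**2*0 = -15*(9 + 8/39)**2*0 = -15*(359/39)**2*0 = -15*128881/1521*0 = -644405/507*0 = 0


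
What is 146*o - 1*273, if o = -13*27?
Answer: -51519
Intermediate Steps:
o = -351
146*o - 1*273 = 146*(-351) - 1*273 = -51246 - 273 = -51519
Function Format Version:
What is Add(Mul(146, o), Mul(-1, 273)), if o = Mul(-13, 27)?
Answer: -51519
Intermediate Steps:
o = -351
Add(Mul(146, o), Mul(-1, 273)) = Add(Mul(146, -351), Mul(-1, 273)) = Add(-51246, -273) = -51519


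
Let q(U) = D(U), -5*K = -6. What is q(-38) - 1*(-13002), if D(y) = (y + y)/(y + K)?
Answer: 598187/46 ≈ 13004.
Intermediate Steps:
K = 6/5 (K = -1/5*(-6) = 6/5 ≈ 1.2000)
D(y) = 2*y/(6/5 + y) (D(y) = (y + y)/(y + 6/5) = (2*y)/(6/5 + y) = 2*y/(6/5 + y))
q(U) = 10*U/(6 + 5*U)
q(-38) - 1*(-13002) = 10*(-38)/(6 + 5*(-38)) - 1*(-13002) = 10*(-38)/(6 - 190) + 13002 = 10*(-38)/(-184) + 13002 = 10*(-38)*(-1/184) + 13002 = 95/46 + 13002 = 598187/46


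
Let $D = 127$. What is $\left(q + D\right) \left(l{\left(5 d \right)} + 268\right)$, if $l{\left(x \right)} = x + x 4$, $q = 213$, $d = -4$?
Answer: $57120$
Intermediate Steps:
$l{\left(x \right)} = 5 x$ ($l{\left(x \right)} = x + 4 x = 5 x$)
$\left(q + D\right) \left(l{\left(5 d \right)} + 268\right) = \left(213 + 127\right) \left(5 \cdot 5 \left(-4\right) + 268\right) = 340 \left(5 \left(-20\right) + 268\right) = 340 \left(-100 + 268\right) = 340 \cdot 168 = 57120$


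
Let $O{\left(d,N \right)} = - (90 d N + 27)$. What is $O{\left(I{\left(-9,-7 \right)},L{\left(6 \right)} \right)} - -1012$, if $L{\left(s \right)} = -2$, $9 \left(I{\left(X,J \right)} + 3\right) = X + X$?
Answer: $85$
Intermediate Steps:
$I{\left(X,J \right)} = -3 + \frac{2 X}{9}$ ($I{\left(X,J \right)} = -3 + \frac{X + X}{9} = -3 + \frac{2 X}{9}$)
$O{\left(d,N \right)} = -27 - 90 N d$ ($O{\left(d,N \right)} = - (90 N d + 27) = - (27 + 90 N d) = -27 - 90 N d$)
$O{\left(I{\left(-9,-7 \right)},L{\left(6 \right)} \right)} - -1012 = \left(-27 - - 180 \left(-3 + \frac{2}{9} \left(-9\right)\right)\right) - -1012 = \left(-27 - - 180 \left(-3 - 2\right)\right) + 1012 = \left(-27 - \left(-180\right) \left(-5\right)\right) + 1012 = \left(-27 - 900\right) + 1012 = -927 + 1012 = 85$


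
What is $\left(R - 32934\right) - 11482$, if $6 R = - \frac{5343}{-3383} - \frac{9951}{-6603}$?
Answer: $- \frac{32004866197}{720579} \approx -44416.0$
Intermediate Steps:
$R = \frac{370667}{720579}$ ($R = \frac{- \frac{5343}{-3383} - \frac{9951}{-6603}}{6} = \frac{\left(-5343\right) \left(- \frac{1}{3383}\right) - - \frac{107}{71}}{6} = \frac{\frac{5343}{3383} + \frac{107}{71}}{6} = \frac{1}{6} \cdot \frac{741334}{240193} = \frac{370667}{720579} \approx 0.5144$)
$\left(R - 32934\right) - 11482 = \left(\frac{370667}{720579} - 32934\right) - 11482 = - \frac{23731178119}{720579} - 11482 = - \frac{32004866197}{720579}$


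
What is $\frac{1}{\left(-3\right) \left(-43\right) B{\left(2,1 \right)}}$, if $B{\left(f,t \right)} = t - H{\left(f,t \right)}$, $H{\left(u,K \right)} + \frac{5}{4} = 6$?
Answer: $- \frac{4}{1935} \approx -0.0020672$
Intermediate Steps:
$H{\left(u,K \right)} = \frac{19}{4}$ ($H{\left(u,K \right)} = - \frac{5}{4} + 6 = \frac{19}{4}$)
$B{\left(f,t \right)} = - \frac{19}{4} + t$ ($B{\left(f,t \right)} = t - \frac{19}{4} = - \frac{19}{4} + t$)
$\frac{1}{\left(-3\right) \left(-43\right) B{\left(2,1 \right)}} = \frac{1}{\left(-3\right) \left(-43\right) \left(- \frac{19}{4} + 1\right)} = \frac{1}{129 \left(- \frac{15}{4}\right)} = \frac{1}{- \frac{1935}{4}} = - \frac{4}{1935}$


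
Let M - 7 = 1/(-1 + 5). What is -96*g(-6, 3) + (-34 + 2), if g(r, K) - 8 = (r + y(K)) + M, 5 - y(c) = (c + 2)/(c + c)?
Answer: -1320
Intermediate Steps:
y(c) = 5 - (2 + c)/(2*c) (y(c) = 5 - (c + 2)/(c + c) = 5 - (2 + c)/(2*c))
M = 29/4 (M = 7 + 1/(-1 + 5) = 7 + 1/4 = 29/4 ≈ 7.2500)
g(r, K) = 79/4 + r - 1/K (g(r, K) = 8 + ((r + (9/2 - 1/K)) + 29/4) = 8 + ((9/2 + r - 1/K) + 29/4) = 8 + (47/4 + r - 1/K) = 79/4 + r - 1/K)
-96*g(-6, 3) + (-34 + 2) = -96*(79/4 - 6 - 1/3) + (-34 + 2) = -96*(79/4 - 6 - 1*1/3) - 32 = -96*(79/4 - 6 - 1/3) - 32 = -96*161/12 - 32 = -1288 - 32 = -1320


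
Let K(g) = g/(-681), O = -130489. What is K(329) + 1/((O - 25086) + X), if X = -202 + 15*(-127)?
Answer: -51878059/107381442 ≈ -0.48312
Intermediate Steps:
X = -2107 (X = -202 - 1905 = -2107)
K(g) = -g/681 (K(g) = g*(-1/681) = -g/681)
K(329) + 1/((O - 25086) + X) = -1/681*329 + 1/((-130489 - 25086) - 2107) = -329/681 + 1/(-155575 - 2107) = -329/681 + 1/(-157682) = -329/681 - 1/157682 = -51878059/107381442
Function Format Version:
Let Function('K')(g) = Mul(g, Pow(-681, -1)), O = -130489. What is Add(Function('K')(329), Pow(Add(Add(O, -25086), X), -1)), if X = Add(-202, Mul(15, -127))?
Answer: Rational(-51878059, 107381442) ≈ -0.48312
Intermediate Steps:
X = -2107 (X = Add(-202, -1905) = -2107)
Function('K')(g) = Mul(Rational(-1, 681), g) (Function('K')(g) = Mul(g, Rational(-1, 681)) = Mul(Rational(-1, 681), g))
Add(Function('K')(329), Pow(Add(Add(O, -25086), X), -1)) = Add(Mul(Rational(-1, 681), 329), Pow(Add(Add(-130489, -25086), -2107), -1)) = Add(Rational(-329, 681), Pow(Add(-155575, -2107), -1)) = Add(Rational(-329, 681), Pow(-157682, -1)) = Add(Rational(-329, 681), Rational(-1, 157682)) = Rational(-51878059, 107381442)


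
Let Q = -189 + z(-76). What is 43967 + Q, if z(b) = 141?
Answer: 43919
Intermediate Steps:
Q = -48 (Q = -189 + 141 = -48)
43967 + Q = 43967 - 48 = 43919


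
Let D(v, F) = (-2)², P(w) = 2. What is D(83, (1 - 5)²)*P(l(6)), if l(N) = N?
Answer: 8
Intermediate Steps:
D(v, F) = 4
D(83, (1 - 5)²)*P(l(6)) = 4*2 = 8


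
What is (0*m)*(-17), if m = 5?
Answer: 0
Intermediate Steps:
(0*m)*(-17) = (0*5)*(-17) = 0*(-17) = 0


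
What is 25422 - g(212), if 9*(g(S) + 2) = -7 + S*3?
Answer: 228187/9 ≈ 25354.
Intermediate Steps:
g(S) = -25/9 + S/3 (g(S) = -2 + (-7 + S*3)/9 = -2 + (-7 + 3*S)/9 = -2 + (-7/9 + S/3) = -25/9 + S/3)
25422 - g(212) = 25422 - (-25/9 + (⅓)*212) = 25422 - (-25/9 + 212/3) = 25422 - 1*611/9 = 25422 - 611/9 = 228187/9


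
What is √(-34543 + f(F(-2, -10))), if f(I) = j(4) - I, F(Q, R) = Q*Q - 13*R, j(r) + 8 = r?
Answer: I*√34681 ≈ 186.23*I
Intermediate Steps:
j(r) = -8 + r
F(Q, R) = Q² - 13*R
f(I) = -4 - I (f(I) = (-8 + 4) - I = -4 - I)
√(-34543 + f(F(-2, -10))) = √(-34543 + (-4 - ((-2)² - 13*(-10)))) = √(-34543 + (-4 - (4 + 130))) = √(-34543 + (-4 - 1*134)) = √(-34543 + (-4 - 134)) = √(-34543 - 138) = √(-34681) = I*√34681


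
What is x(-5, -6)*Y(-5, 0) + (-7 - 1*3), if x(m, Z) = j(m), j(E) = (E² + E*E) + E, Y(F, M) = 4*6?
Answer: 1070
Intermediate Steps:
Y(F, M) = 24
j(E) = E + 2*E² (j(E) = (E² + E²) + E = 2*E² + E = E + 2*E²)
x(m, Z) = m*(1 + 2*m)
x(-5, -6)*Y(-5, 0) + (-7 - 1*3) = -5*(1 + 2*(-5))*24 + (-7 - 1*3) = -5*(1 - 10)*24 + (-7 - 3) = -5*(-9)*24 - 10 = 45*24 - 10 = 1080 - 10 = 1070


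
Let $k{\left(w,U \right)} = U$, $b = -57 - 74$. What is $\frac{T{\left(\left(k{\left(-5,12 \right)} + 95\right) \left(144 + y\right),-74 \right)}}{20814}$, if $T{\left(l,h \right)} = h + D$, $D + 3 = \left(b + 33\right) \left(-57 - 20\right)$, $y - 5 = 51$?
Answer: $\frac{7469}{20814} \approx 0.35884$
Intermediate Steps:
$y = 56$ ($y = 5 + 51 = 56$)
$b = -131$
$D = 7543$ ($D = -3 + \left(-131 + 33\right) \left(-57 - 20\right) = -3 - -7546 = -3 + 7546 = 7543$)
$T{\left(l,h \right)} = 7543 + h$ ($T{\left(l,h \right)} = h + 7543 = 7543 + h$)
$\frac{T{\left(\left(k{\left(-5,12 \right)} + 95\right) \left(144 + y\right),-74 \right)}}{20814} = \frac{7543 - 74}{20814} = 7469 \cdot \frac{1}{20814} = \frac{7469}{20814}$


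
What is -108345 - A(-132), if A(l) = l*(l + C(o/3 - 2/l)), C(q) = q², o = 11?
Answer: -1363776/11 ≈ -1.2398e+5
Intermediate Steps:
A(l) = l*(l + (11/3 - 2/l)²)
-108345 - A(-132) = -108345 - ((-132)³ + (-6 + 11*(-132))²/9)/(-132) = -108345 - (-1)*(-2299968 + (-6 - 1452)²/9)/132 = -108345 - (-1)*(-2299968 + (⅑)*(-1458)²)/132 = -108345 - (-1)*(-2299968 + (⅑)*2125764)/132 = -108345 - (-1)*(-2299968 + 236196)/132 = -108345 - (-1)*(-2063772)/132 = -108345 - 1*171981/11 = -108345 - 171981/11 = -1363776/11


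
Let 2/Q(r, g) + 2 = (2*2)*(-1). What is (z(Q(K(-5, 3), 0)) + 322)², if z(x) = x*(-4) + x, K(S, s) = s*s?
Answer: 104329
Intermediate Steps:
K(S, s) = s²
Q(r, g) = -⅓ (Q(r, g) = 2/(-2 + (2*2)*(-1)) = 2/(-2 + 4*(-1)) = 2/(-2 - 4) = 2/(-6) = 2*(-⅙) = -⅓)
z(x) = -3*x (z(x) = -4*x + x = -3*x)
(z(Q(K(-5, 3), 0)) + 322)² = (-3*(-⅓) + 322)² = (1 + 322)² = 323² = 104329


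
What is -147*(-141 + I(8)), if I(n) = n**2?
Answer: 11319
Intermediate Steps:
-147*(-141 + I(8)) = -147*(-141 + 8**2) = -147*(-141 + 64) = -147*(-77) = 11319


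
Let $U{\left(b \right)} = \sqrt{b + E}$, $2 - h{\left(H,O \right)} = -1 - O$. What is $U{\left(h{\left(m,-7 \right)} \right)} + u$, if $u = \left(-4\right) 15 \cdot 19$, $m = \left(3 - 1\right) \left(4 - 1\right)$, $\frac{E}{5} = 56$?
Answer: $-1140 + 2 \sqrt{69} \approx -1123.4$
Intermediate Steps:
$E = 280$ ($E = 5 \cdot 56 = 280$)
$m = 6$ ($m = 2 \cdot 3 = 6$)
$h{\left(H,O \right)} = 3 + O$ ($h{\left(H,O \right)} = 2 - \left(-1 - O\right) = 2 + \left(1 + O\right) = 3 + O$)
$u = -1140$ ($u = \left(-60\right) 19 = -1140$)
$U{\left(b \right)} = \sqrt{280 + b}$ ($U{\left(b \right)} = \sqrt{b + 280} = \sqrt{280 + b}$)
$U{\left(h{\left(m,-7 \right)} \right)} + u = \sqrt{280 + \left(3 - 7\right)} - 1140 = \sqrt{280 - 4} - 1140 = \sqrt{276} - 1140 = 2 \sqrt{69} - 1140 = -1140 + 2 \sqrt{69}$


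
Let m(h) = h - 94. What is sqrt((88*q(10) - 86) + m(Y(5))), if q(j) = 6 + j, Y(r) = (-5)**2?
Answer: sqrt(1253) ≈ 35.398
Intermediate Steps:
Y(r) = 25
m(h) = -94 + h
sqrt((88*q(10) - 86) + m(Y(5))) = sqrt((88*(6 + 10) - 86) + (-94 + 25)) = sqrt((88*16 - 86) - 69) = sqrt((1408 - 86) - 69) = sqrt(1322 - 69) = sqrt(1253)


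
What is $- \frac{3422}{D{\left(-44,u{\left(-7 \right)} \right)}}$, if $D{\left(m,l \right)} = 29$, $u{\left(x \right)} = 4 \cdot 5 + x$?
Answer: $-118$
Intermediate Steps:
$u{\left(x \right)} = 20 + x$
$- \frac{3422}{D{\left(-44,u{\left(-7 \right)} \right)}} = - \frac{3422}{29} = \left(-3422\right) \frac{1}{29} = -118$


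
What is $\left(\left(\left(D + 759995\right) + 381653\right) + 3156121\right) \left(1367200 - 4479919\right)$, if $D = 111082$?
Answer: $-13723514275869$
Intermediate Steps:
$\left(\left(\left(D + 759995\right) + 381653\right) + 3156121\right) \left(1367200 - 4479919\right) = \left(\left(\left(111082 + 759995\right) + 381653\right) + 3156121\right) \left(1367200 - 4479919\right) = \left(\left(871077 + 381653\right) + 3156121\right) \left(-3112719\right) = \left(1252730 + 3156121\right) \left(-3112719\right) = 4408851 \left(-3112719\right) = -13723514275869$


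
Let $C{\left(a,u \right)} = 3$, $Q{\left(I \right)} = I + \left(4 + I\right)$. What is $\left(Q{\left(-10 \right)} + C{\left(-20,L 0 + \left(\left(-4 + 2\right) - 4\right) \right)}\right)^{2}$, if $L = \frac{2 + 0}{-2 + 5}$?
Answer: $169$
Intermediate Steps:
$L = \frac{2}{3} \approx 0.66667$
$Q{\left(I \right)} = 4 + 2 I$
$\left(Q{\left(-10 \right)} + C{\left(-20,L 0 + \left(\left(-4 + 2\right) - 4\right) \right)}\right)^{2} = \left(\left(4 + 2 \left(-10\right)\right) + 3\right)^{2} = \left(\left(4 - 20\right) + 3\right)^{2} = \left(-16 + 3\right)^{2} = \left(-13\right)^{2} = 169$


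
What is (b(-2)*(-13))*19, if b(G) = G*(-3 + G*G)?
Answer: 494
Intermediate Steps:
b(G) = G*(-3 + G**2)
(b(-2)*(-13))*19 = (-2*(-3 + (-2)**2)*(-13))*19 = (-2*(-3 + 4)*(-13))*19 = (-2*1*(-13))*19 = -2*(-13)*19 = 26*19 = 494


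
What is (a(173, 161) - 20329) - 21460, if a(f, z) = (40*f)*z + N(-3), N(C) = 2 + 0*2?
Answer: 1072333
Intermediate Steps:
N(C) = 2 (N(C) = 2 + 0 = 2)
a(f, z) = 2 + 40*f*z (a(f, z) = (40*f)*z + 2 = 40*f*z + 2 = 2 + 40*f*z)
(a(173, 161) - 20329) - 21460 = ((2 + 40*173*161) - 20329) - 21460 = ((2 + 1114120) - 20329) - 21460 = (1114122 - 20329) - 21460 = 1093793 - 21460 = 1072333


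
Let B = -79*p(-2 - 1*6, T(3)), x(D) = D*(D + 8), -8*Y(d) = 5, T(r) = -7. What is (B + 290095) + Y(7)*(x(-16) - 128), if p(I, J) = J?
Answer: 290648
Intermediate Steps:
Y(d) = -5/8 (Y(d) = -⅛*5 = -5/8)
x(D) = D*(8 + D)
B = 553 (B = -79*(-7) = 553)
(B + 290095) + Y(7)*(x(-16) - 128) = (553 + 290095) - 5*(-16*(8 - 16) - 128)/8 = 290648 - 5*(-16*(-8) - 128)/8 = 290648 - 5*(128 - 128)/8 = 290648 - 5/8*0 = 290648 + 0 = 290648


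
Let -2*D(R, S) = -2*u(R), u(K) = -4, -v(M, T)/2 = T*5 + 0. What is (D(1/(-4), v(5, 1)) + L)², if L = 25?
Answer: 441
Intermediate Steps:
v(M, T) = -10*T (v(M, T) = -2*(T*5 + 0) = -2*(5*T + 0) = -10*T)
D(R, S) = -4 (D(R, S) = -(-1)*(-4) = -½*8 = -4)
(D(1/(-4), v(5, 1)) + L)² = (-4 + 25)² = 21² = 441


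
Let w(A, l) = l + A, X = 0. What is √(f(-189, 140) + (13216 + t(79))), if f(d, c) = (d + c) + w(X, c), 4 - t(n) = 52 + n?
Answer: 2*√3295 ≈ 114.80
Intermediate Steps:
t(n) = -48 - n (t(n) = 4 - (52 + n) = 4 + (-52 - n) = -48 - n)
w(A, l) = A + l
f(d, c) = d + 2*c (f(d, c) = (d + c) + (0 + c) = (c + d) + c = d + 2*c)
√(f(-189, 140) + (13216 + t(79))) = √((-189 + 2*140) + (13216 + (-48 - 1*79))) = √((-189 + 280) + (13216 + (-48 - 79))) = √(91 + (13216 - 127)) = √(91 + 13089) = √13180 = 2*√3295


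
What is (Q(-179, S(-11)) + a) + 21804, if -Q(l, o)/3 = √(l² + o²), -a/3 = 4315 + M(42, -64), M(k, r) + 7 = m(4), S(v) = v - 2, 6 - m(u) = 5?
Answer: 8877 - 3*√32210 ≈ 8338.6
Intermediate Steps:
m(u) = 1 (m(u) = 6 - 1*5 = 6 - 5 = 1)
S(v) = -2 + v
M(k, r) = -6 (M(k, r) = -7 + 1 = -6)
a = -12927 (a = -3*(4315 - 6) = -3*4309 = -12927)
Q(l, o) = -3*√(l² + o²)
(Q(-179, S(-11)) + a) + 21804 = (-3*√((-179)² + (-2 - 11)²) - 12927) + 21804 = (-3*√(32041 + (-13)²) - 12927) + 21804 = (-3*√(32041 + 169) - 12927) + 21804 = (-3*√32210 - 12927) + 21804 = (-12927 - 3*√32210) + 21804 = 8877 - 3*√32210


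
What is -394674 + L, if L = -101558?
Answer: -496232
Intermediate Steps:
-394674 + L = -394674 - 101558 = -496232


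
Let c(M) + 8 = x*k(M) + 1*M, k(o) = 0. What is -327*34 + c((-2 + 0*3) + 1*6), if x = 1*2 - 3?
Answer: -11122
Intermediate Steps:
x = -1 (x = 2 - 3 = -1)
c(M) = -8 + M (c(M) = -8 + (-1*0 + 1*M) = -8 + (0 + M) = -8 + M)
-327*34 + c((-2 + 0*3) + 1*6) = -327*34 + (-8 + ((-2 + 0*3) + 1*6)) = -11118 + (-8 + ((-2 + 0) + 6)) = -11118 + (-8 + (-2 + 6)) = -11118 + (-8 + 4) = -11118 - 4 = -11122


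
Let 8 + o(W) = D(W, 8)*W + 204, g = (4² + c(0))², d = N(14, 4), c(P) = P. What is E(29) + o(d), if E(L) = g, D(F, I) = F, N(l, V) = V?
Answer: 468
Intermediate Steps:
d = 4
g = 256 (g = (4² + 0)² = (16 + 0)² = 16² = 256)
o(W) = 196 + W² (o(W) = -8 + (W*W + 204) = -8 + (W² + 204) = -8 + (204 + W²) = 196 + W²)
E(L) = 256
E(29) + o(d) = 256 + (196 + 4²) = 256 + (196 + 16) = 256 + 212 = 468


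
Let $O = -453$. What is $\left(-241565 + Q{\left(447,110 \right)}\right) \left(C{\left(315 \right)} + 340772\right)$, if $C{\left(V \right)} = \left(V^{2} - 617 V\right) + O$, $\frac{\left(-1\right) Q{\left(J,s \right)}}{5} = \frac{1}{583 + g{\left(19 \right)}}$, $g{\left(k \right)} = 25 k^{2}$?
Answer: $- \frac{569073009408225}{9608} \approx -5.9229 \cdot 10^{10}$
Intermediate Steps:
$Q{\left(J,s \right)} = - \frac{5}{9608}$ ($Q{\left(J,s \right)} = - \frac{5}{583 + 25 \cdot 19^{2}} = - \frac{5}{583 + 25 \cdot 361} = - \frac{5}{583 + 9025} = - \frac{5}{9608}$)
$C{\left(V \right)} = -453 + V^{2} - 617 V$ ($C{\left(V \right)} = \left(V^{2} - 617 V\right) - 453 = -453 + V^{2} - 617 V$)
$\left(-241565 + Q{\left(447,110 \right)}\right) \left(C{\left(315 \right)} + 340772\right) = \left(-241565 - \frac{5}{9608}\right) \left(\left(-453 + 315^{2} - 194355\right) + 340772\right) = - \frac{2320956525 \left(\left(-453 + 99225 - 194355\right) + 340772\right)}{9608} = - \frac{2320956525 \left(-95583 + 340772\right)}{9608} = \left(- \frac{2320956525}{9608}\right) 245189 = - \frac{569073009408225}{9608}$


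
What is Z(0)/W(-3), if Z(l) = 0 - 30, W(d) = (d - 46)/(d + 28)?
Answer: 750/49 ≈ 15.306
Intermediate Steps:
W(d) = (-46 + d)/(28 + d)
Z(l) = -30
Z(0)/W(-3) = -30*(28 - 3)/(-46 - 3) = -30/(-49/25) = -30*(-25/49) = 750/49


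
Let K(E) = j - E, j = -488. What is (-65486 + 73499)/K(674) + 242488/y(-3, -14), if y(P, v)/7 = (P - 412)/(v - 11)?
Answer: 2416867/1162 ≈ 2079.9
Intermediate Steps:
y(P, v) = 7*(-412 + P)/(-11 + v) (y(P, v) = 7*((P - 412)/(v - 11)) = 7*((-412 + P)/(-11 + v)) = 7*(-412 + P)/(-11 + v))
K(E) = -488 - E
(-65486 + 73499)/K(674) + 242488/y(-3, -14) = (-65486 + 73499)/(-488 - 1*674) + 242488/((7*(-412 - 3)/(-11 - 14))) = 8013/(-488 - 674) + 242488/((7*(-415)/(-25))) = 8013/(-1162) + 242488/((7*(-1/25)*(-415))) = 8013*(-1/1162) + 242488/(581/5) = -8013/1162 + 242488*(5/581) = -8013/1162 + 1212440/581 = 2416867/1162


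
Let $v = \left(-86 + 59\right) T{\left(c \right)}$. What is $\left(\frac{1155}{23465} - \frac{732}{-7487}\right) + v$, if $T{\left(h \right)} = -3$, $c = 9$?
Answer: $\frac{2851220544}{35136491} \approx 81.147$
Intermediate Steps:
$v = 81$ ($v = \left(-86 + 59\right) \left(-3\right) = \left(-27\right) \left(-3\right) = 81$)
$\left(\frac{1155}{23465} - \frac{732}{-7487}\right) + v = \left(\frac{1155}{23465} - \frac{732}{-7487}\right) + 81 = \left(1155 \cdot \frac{1}{23465} - - \frac{732}{7487}\right) + 81 = \left(\frac{231}{4693} + \frac{732}{7487}\right) + 81 = \frac{5164773}{35136491} + 81 = \frac{2851220544}{35136491}$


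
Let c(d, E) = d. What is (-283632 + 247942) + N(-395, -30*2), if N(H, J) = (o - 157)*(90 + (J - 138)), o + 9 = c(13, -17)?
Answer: -19166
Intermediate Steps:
o = 4 (o = -9 + 13 = 4)
N(H, J) = 7344 - 153*J (N(H, J) = (4 - 157)*(90 + (J - 138)) = -153*(90 + (-138 + J)) = -153*(-48 + J) = 7344 - 153*J)
(-283632 + 247942) + N(-395, -30*2) = (-283632 + 247942) + (7344 - (-4590)*2) = -35690 + (7344 - 153*(-60)) = -35690 + (7344 + 9180) = -35690 + 16524 = -19166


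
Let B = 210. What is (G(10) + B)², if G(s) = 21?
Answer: 53361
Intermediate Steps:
(G(10) + B)² = (21 + 210)² = 231² = 53361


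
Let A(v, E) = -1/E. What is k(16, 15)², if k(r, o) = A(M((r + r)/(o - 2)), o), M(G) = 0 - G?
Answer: 1/225 ≈ 0.0044444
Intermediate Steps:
M(G) = -G
k(r, o) = -1/o
k(16, 15)² = (-1/15)² = 1/225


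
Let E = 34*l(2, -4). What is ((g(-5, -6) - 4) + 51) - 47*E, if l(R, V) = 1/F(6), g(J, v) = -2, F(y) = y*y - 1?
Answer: -23/35 ≈ -0.65714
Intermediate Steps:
F(y) = -1 + y² (F(y) = y² - 1 = -1 + y²)
l(R, V) = 1/35 (l(R, V) = 1/(-1 + 6²) = 1/(-1 + 36) = 1/35)
E = 34/35 (E = 34*(1/35) = 34/35 ≈ 0.97143)
((g(-5, -6) - 4) + 51) - 47*E = ((-2 - 4) + 51) - 47*34/35 = (-6 + 51) - 1598/35 = 45 - 1598/35 = -23/35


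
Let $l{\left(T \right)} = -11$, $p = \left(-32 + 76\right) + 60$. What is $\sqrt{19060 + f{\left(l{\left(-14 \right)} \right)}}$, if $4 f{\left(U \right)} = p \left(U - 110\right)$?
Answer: $\sqrt{15914} \approx 126.15$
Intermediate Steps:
$p = 104$ ($p = 44 + 60 = 104$)
$f{\left(U \right)} = -2860 + 26 U$ ($f{\left(U \right)} = \frac{104 \left(U - 110\right)}{4} = \frac{104 \left(-110 + U\right)}{4} = \frac{-11440 + 104 U}{4} = -2860 + 26 U$)
$\sqrt{19060 + f{\left(l{\left(-14 \right)} \right)}} = \sqrt{19060 + \left(-2860 + 26 \left(-11\right)\right)} = \sqrt{19060 - 3146} = \sqrt{15914}$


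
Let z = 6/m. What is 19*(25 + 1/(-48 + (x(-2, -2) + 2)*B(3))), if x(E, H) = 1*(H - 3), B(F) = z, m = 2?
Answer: 1424/3 ≈ 474.67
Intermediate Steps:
z = 3 (z = 6/2 = 6*(½) = 3)
B(F) = 3
x(E, H) = -3 + H (x(E, H) = 1*(-3 + H) = -3 + H)
19*(25 + 1/(-48 + (x(-2, -2) + 2)*B(3))) = 19*(25 + 1/(-48 + ((-3 - 2) + 2)*3)) = 19*(25 + 1/(-48 + (-5 + 2)*3)) = 19*(25 + 1/(-48 - 3*3)) = 19*(25 + 1/(-48 - 9)) = 19*(25 + 1/(-57)) = 19*(25 - 1/57) = 19*(1424/57) = 1424/3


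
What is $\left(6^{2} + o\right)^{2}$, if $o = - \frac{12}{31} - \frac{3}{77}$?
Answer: $\frac{7210557225}{5697769} \approx 1265.5$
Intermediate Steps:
$o = - \frac{1017}{2387}$ ($o = \left(-12\right) \frac{1}{31} - \frac{3}{77} = - \frac{12}{31} - \frac{3}{77} = - \frac{1017}{2387} \approx -0.42606$)
$\left(6^{2} + o\right)^{2} = \left(6^{2} - \frac{1017}{2387}\right)^{2} = \left(36 - \frac{1017}{2387}\right)^{2} = \left(\frac{84915}{2387}\right)^{2} = \frac{7210557225}{5697769}$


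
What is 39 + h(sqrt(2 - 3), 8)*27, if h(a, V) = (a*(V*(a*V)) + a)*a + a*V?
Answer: 12 - 1512*I ≈ 12.0 - 1512.0*I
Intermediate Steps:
h(a, V) = V*a + a*(a + V**2*a**2) (h(a, V) = (a*(V*(V*a)) + a)*a + V*a = (a*(a*V**2) + a)*a + V*a = (V**2*a**2 + a)*a + V*a = (a + V**2*a**2)*a + V*a = a*(a + V**2*a**2) + V*a = V*a + a*(a + V**2*a**2))
39 + h(sqrt(2 - 3), 8)*27 = 39 + (sqrt(2 - 3)*(8 + sqrt(2 - 3) + 8**2*(sqrt(2 - 3))**2))*27 = 39 + (sqrt(-1)*(8 + sqrt(-1) + 64*(sqrt(-1))**2))*27 = 39 + (I*(8 + I + 64*I**2))*27 = 39 + (I*(8 + I + 64*(-1)))*27 = 39 + (I*(8 + I - 64))*27 = 39 + (I*(-56 + I))*27 = 39 + 27*I*(-56 + I)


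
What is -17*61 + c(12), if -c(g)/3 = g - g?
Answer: -1037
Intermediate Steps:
c(g) = 0 (c(g) = -3*(g - g) = -3*0 = 0)
-17*61 + c(12) = -17*61 + 0 = -1037 + 0 = -1037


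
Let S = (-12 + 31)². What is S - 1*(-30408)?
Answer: 30769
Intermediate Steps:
S = 361 (S = 19² = 361)
S - 1*(-30408) = 361 - 1*(-30408) = 361 + 30408 = 30769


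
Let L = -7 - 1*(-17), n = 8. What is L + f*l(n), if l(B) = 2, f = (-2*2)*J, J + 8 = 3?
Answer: 50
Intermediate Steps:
J = -5 (J = -8 + 3 = -5)
f = 20 (f = -2*2*(-5) = -4*(-5) = 20)
L = 10 (L = -7 + 17 = 10)
L + f*l(n) = 10 + 20*2 = 10 + 40 = 50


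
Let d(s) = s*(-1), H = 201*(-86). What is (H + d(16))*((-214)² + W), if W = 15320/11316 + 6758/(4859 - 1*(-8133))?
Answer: -177585186997685/224112 ≈ -7.9239e+8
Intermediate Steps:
H = -17286
d(s) = -s
W = 34438871/18377184 (W = 15320*(1/11316) + 6758/(4859 + 8133) = 3830/2829 + 6758/12992 = 3830/2829 + 6758*(1/12992) = 3830/2829 + 3379/6496 = 34438871/18377184 ≈ 1.8740)
(H + d(16))*((-214)² + W) = (-17286 - 1*16)*((-214)² + 34438871/18377184) = (-17286 - 16)*(45796 + 34438871/18377184) = -17302*841635957335/18377184 = -177585186997685/224112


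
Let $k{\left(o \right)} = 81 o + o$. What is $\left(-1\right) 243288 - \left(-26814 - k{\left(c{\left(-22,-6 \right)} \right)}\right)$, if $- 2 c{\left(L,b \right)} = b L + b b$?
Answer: $-223362$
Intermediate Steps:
$c{\left(L,b \right)} = - \frac{b^{2}}{2} - \frac{L b}{2}$ ($c{\left(L,b \right)} = - \frac{b L + b b}{2} = - \frac{L b + b^{2}}{2} = - \frac{b^{2} + L b}{2} = - \frac{b^{2}}{2} - \frac{L b}{2}$)
$k{\left(o \right)} = 82 o$
$\left(-1\right) 243288 - \left(-26814 - k{\left(c{\left(-22,-6 \right)} \right)}\right) = \left(-1\right) 243288 - \left(-26814 - 82 \left(\left(- \frac{1}{2}\right) \left(-6\right) \left(-22 - 6\right)\right)\right) = -243288 - \left(-26814 - 82 \left(\left(- \frac{1}{2}\right) \left(-6\right) \left(-28\right)\right)\right) = -243288 - \left(-26814 - 82 \left(-84\right)\right) = -243288 - \left(-26814 - -6888\right) = -243288 - \left(-26814 + 6888\right) = -243288 - -19926 = -243288 + 19926 = -223362$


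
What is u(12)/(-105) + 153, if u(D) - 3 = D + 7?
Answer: 16043/105 ≈ 152.79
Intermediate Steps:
u(D) = 10 + D (u(D) = 3 + (D + 7) = 3 + (7 + D) = 10 + D)
u(12)/(-105) + 153 = (10 + 12)/(-105) + 153 = -1/105*22 + 153 = -22/105 + 153 = 16043/105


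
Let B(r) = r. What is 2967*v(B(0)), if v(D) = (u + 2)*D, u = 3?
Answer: 0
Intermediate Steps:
v(D) = 5*D (v(D) = (3 + 2)*D = 5*D)
2967*v(B(0)) = 2967*(5*0) = 2967*0 = 0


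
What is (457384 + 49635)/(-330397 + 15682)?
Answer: -507019/314715 ≈ -1.6110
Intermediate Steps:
(457384 + 49635)/(-330397 + 15682) = 507019/(-314715) = 507019*(-1/314715) = -507019/314715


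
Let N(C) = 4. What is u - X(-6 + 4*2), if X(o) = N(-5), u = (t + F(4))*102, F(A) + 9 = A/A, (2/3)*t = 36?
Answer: 4688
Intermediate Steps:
t = 54 (t = (3/2)*36 = 54)
F(A) = -8 (F(A) = -9 + A/A = -9 + 1 = -8)
u = 4692 (u = (54 - 8)*102 = 46*102 = 4692)
X(o) = 4
u - X(-6 + 4*2) = 4692 - 1*4 = 4692 - 4 = 4688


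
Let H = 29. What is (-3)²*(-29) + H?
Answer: -232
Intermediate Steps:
(-3)²*(-29) + H = (-3)²*(-29) + 29 = 9*(-29) + 29 = -261 + 29 = -232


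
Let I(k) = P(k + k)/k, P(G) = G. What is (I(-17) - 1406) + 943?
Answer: -461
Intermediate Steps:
I(k) = 2 (I(k) = (k + k)/k = (2*k)/k = 2)
(I(-17) - 1406) + 943 = (2 - 1406) + 943 = -1404 + 943 = -461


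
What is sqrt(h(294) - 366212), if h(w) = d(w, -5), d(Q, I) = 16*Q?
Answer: 2*I*sqrt(90377) ≈ 601.26*I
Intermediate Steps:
h(w) = 16*w
sqrt(h(294) - 366212) = sqrt(16*294 - 366212) = sqrt(4704 - 366212) = sqrt(-361508) = 2*I*sqrt(90377)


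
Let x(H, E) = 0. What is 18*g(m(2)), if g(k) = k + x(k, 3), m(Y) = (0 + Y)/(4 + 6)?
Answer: 18/5 ≈ 3.6000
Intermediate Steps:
m(Y) = Y/10
g(k) = k (g(k) = k + 0 = k)
18*g(m(2)) = 18*((⅒)*2) = 18*(⅕) = 18/5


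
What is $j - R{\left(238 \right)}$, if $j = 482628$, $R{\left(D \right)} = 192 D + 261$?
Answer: $436671$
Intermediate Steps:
$R{\left(D \right)} = 261 + 192 D$
$j - R{\left(238 \right)} = 482628 - \left(261 + 192 \cdot 238\right) = 482628 - \left(261 + 45696\right) = 482628 - 45957 = 436671$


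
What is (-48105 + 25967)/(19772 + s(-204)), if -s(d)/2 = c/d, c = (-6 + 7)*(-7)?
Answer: -2258076/2016737 ≈ -1.1197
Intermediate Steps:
c = -7 (c = 1*(-7) = -7)
s(d) = 14/d (s(d) = -(-14)/d = 14/d)
(-48105 + 25967)/(19772 + s(-204)) = (-48105 + 25967)/(19772 + 14/(-204)) = -22138/(19772 + 14*(-1/204)) = -22138/(19772 - 7/102) = -22138/2016737/102 = -22138*102/2016737 = -2258076/2016737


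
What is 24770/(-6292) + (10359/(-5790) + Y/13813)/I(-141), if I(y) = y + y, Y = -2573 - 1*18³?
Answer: -46453826062603/11825599096740 ≈ -3.9282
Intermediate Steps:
Y = -8405 (Y = -2573 - 1*5832 = -2573 - 5832 = -8405)
I(y) = 2*y
24770/(-6292) + (10359/(-5790) + Y/13813)/I(-141) = 24770/(-6292) + (10359/(-5790) - 8405/13813)/((2*(-141))) = 24770*(-1/6292) + (10359*(-1/5790) - 8405*1/13813)/(-282) = -12385/3146 + (-3453/1930 - 8405/13813)*(-1/282) = -12385/3146 - 63917939/26659090*(-1/282) = -12385/3146 + 63917939/7517863380 = -46453826062603/11825599096740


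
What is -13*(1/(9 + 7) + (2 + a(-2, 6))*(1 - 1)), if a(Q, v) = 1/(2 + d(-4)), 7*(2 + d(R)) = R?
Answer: -13/16 ≈ -0.81250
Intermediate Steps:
d(R) = -2 + R/7
a(Q, v) = -7/4 (a(Q, v) = 1/(2 + (-2 + (1/7)*(-4))) = 1/(2 + (-2 - 4/7)) = 1/(2 - 18/7) = 1/(-4/7) = -7/4)
-13*(1/(9 + 7) + (2 + a(-2, 6))*(1 - 1)) = -13*(1/(9 + 7) + (2 - 7/4)*(1 - 1)) = -13*(1/16 + (1/4)*0) = -13*(1/16 + 0) = -13*1/16 = -13/16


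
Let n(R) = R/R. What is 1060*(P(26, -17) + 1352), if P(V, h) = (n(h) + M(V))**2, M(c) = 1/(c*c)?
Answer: 163846818465/114244 ≈ 1.4342e+6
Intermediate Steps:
n(R) = 1
M(c) = c**(-2)
P(V, h) = (1 + V**(-2))**2
1060*(P(26, -17) + 1352) = 1060*((1 + 26**2)**2/26**4 + 1352) = 1060*((1 + 676)**2/456976 + 1352) = 1060*((1/456976)*677**2 + 1352) = 1060*((1/456976)*458329 + 1352) = 1060*(458329/456976 + 1352) = 1060*(618289881/456976) = 163846818465/114244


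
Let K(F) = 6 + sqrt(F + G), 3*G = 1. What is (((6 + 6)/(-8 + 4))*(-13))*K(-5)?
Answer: 234 + 13*I*sqrt(42) ≈ 234.0 + 84.25*I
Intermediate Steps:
G = 1/3 (G = (1/3)*1 = 1/3 ≈ 0.33333)
K(F) = 6 + sqrt(1/3 + F) (K(F) = 6 + sqrt(F + 1/3) = 6 + sqrt(1/3 + F))
(((6 + 6)/(-8 + 4))*(-13))*K(-5) = (((6 + 6)/(-8 + 4))*(-13))*(6 + sqrt(3 + 9*(-5))/3) = ((12/(-4))*(-13))*(6 + sqrt(3 - 45)/3) = ((12*(-1/4))*(-13))*(6 + sqrt(-42)/3) = (-3*(-13))*(6 + (I*sqrt(42))/3) = 39*(6 + I*sqrt(42)/3) = 234 + 13*I*sqrt(42)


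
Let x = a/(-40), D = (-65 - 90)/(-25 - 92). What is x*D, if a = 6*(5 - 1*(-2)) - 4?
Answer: -589/468 ≈ -1.2585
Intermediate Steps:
a = 38 (a = 6*(5 + 2) - 4 = 6*7 - 4 = 42 - 4 = 38)
D = 155/117 (D = -155/(-117) = -155*(-1/117) = 155/117 ≈ 1.3248)
x = -19/20 (x = 38/(-40) = 38*(-1/40) = -19/20 ≈ -0.95000)
x*D = -19/20*155/117 = -589/468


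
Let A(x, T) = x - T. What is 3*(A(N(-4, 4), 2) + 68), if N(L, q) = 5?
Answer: 213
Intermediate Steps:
3*(A(N(-4, 4), 2) + 68) = 3*((5 - 1*2) + 68) = 3*((5 - 2) + 68) = 3*(3 + 68) = 3*71 = 213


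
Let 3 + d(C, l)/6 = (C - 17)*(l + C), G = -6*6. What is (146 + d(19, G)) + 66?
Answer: -10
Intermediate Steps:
G = -36
d(C, l) = -18 + 6*(-17 + C)*(C + l) (d(C, l) = -18 + 6*((C - 17)*(l + C)) = -18 + 6*((-17 + C)*(C + l)) = -18 + 6*(-17 + C)*(C + l))
(146 + d(19, G)) + 66 = (146 + (-18 - 102*19 - 102*(-36) + 6*19² + 6*19*(-36))) + 66 = (146 + (-18 - 1938 + 3672 + 6*361 - 4104)) + 66 = (146 + (-18 - 1938 + 3672 + 2166 - 4104)) + 66 = (146 - 222) + 66 = -76 + 66 = -10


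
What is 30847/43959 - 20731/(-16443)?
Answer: 472843750/240939279 ≈ 1.9625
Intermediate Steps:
30847/43959 - 20731/(-16443) = 30847*(1/43959) - 20731*(-1/16443) = 30847/43959 + 20731/16443 = 472843750/240939279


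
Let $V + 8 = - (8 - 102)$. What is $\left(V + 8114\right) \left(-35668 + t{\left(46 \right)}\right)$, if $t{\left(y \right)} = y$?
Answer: $-292100400$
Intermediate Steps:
$V = 86$ ($V = -8 - \left(8 - 102\right) = -8 - -94 = -8 + 94 = 86$)
$\left(V + 8114\right) \left(-35668 + t{\left(46 \right)}\right) = \left(86 + 8114\right) \left(-35668 + 46\right) = 8200 \left(-35622\right) = -292100400$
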